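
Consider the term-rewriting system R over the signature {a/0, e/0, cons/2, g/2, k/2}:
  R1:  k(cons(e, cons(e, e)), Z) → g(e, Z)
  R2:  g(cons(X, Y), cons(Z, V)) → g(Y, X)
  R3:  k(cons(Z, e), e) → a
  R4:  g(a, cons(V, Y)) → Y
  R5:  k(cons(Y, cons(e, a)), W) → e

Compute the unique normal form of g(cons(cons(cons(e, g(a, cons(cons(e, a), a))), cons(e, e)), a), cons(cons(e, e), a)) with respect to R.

1. g(cons(cons(cons(e, g(a, cons(cons(e, a), a))), cons(e, e)), a), cons(cons(e, e), a))  →  g(a, cons(cons(e, g(a, cons(cons(e, a), a))), cons(e, e)))   [R2 at ε]
2. g(a, cons(cons(e, g(a, cons(cons(e, a), a))), cons(e, e)))  →  cons(e, e)   [R4 at ε]

cons(e, e)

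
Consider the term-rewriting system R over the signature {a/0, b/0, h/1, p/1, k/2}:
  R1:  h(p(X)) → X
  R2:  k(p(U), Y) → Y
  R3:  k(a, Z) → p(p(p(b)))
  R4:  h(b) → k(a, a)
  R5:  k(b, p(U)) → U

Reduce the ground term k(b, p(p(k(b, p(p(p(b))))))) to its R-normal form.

p(p(p(b)))

1. k(b, p(p(k(b, p(p(p(b)))))))  →  p(k(b, p(p(p(b)))))   [R5 at ε]
2. p(k(b, p(p(p(b)))))  →  p(p(p(b)))   [R5 at 1]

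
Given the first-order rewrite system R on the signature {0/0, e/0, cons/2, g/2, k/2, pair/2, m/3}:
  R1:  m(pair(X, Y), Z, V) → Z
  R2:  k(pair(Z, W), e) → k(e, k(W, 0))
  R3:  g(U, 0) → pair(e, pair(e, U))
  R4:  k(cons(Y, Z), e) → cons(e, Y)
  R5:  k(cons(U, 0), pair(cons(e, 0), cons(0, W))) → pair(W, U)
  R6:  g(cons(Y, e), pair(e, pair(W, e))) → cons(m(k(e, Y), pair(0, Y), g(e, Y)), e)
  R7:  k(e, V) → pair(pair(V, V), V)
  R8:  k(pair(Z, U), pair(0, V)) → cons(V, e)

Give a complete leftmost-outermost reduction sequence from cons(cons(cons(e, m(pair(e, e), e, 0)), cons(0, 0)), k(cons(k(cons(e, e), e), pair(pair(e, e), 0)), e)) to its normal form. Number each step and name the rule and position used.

cons(cons(cons(e, e), cons(0, 0)), cons(e, cons(e, e)))

1. cons(cons(cons(e, m(pair(e, e), e, 0)), cons(0, 0)), k(cons(k(cons(e, e), e), pair(pair(e, e), 0)), e))  →  cons(cons(cons(e, e), cons(0, 0)), k(cons(k(cons(e, e), e), pair(pair(e, e), 0)), e))   [R1 at 1.1.2]
2. cons(cons(cons(e, e), cons(0, 0)), k(cons(k(cons(e, e), e), pair(pair(e, e), 0)), e))  →  cons(cons(cons(e, e), cons(0, 0)), cons(e, k(cons(e, e), e)))   [R4 at 2]
3. cons(cons(cons(e, e), cons(0, 0)), cons(e, k(cons(e, e), e)))  →  cons(cons(cons(e, e), cons(0, 0)), cons(e, cons(e, e)))   [R4 at 2.2]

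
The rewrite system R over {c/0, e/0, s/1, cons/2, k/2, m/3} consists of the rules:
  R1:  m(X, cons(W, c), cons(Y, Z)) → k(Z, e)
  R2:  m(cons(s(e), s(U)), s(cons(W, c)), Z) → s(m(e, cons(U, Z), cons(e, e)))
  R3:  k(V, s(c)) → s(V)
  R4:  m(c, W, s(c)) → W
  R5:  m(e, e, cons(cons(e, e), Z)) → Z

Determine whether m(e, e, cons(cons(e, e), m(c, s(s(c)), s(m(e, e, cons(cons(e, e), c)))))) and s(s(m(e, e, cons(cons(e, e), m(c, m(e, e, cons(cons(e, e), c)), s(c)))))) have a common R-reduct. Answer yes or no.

yes — NF(t₁) = s(s(c)), NF(t₂) = s(s(c))

Reduce t₁ = m(e, e, cons(cons(e, e), m(c, s(s(c)), s(m(e, e, cons(cons(e, e), c)))))):
1. m(e, e, cons(cons(e, e), m(c, s(s(c)), s(m(e, e, cons(cons(e, e), c))))))  →  m(c, s(s(c)), s(m(e, e, cons(cons(e, e), c))))   [R5 at ε]
2. m(c, s(s(c)), s(m(e, e, cons(cons(e, e), c))))  →  m(c, s(s(c)), s(c))   [R5 at 3.1]
3. m(c, s(s(c)), s(c))  →  s(s(c))   [R4 at ε]

Reduce t₂ = s(s(m(e, e, cons(cons(e, e), m(c, m(e, e, cons(cons(e, e), c)), s(c)))))):
1. s(s(m(e, e, cons(cons(e, e), m(c, m(e, e, cons(cons(e, e), c)), s(c))))))  →  s(s(m(c, m(e, e, cons(cons(e, e), c)), s(c))))   [R5 at 1.1]
2. s(s(m(c, m(e, e, cons(cons(e, e), c)), s(c))))  →  s(s(m(e, e, cons(cons(e, e), c))))   [R4 at 1.1]
3. s(s(m(e, e, cons(cons(e, e), c))))  →  s(s(c))   [R5 at 1.1]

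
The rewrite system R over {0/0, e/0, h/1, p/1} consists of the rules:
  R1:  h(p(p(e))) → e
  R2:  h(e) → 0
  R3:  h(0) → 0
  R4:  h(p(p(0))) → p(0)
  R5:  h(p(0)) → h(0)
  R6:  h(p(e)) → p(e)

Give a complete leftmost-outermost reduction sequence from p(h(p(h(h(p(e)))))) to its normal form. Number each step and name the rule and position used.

p(e)

1. p(h(p(h(h(p(e))))))  →  p(h(p(h(p(e)))))   [R6 at 1.1.1.1]
2. p(h(p(h(p(e)))))  →  p(h(p(p(e))))   [R6 at 1.1.1]
3. p(h(p(p(e))))  →  p(e)   [R1 at 1]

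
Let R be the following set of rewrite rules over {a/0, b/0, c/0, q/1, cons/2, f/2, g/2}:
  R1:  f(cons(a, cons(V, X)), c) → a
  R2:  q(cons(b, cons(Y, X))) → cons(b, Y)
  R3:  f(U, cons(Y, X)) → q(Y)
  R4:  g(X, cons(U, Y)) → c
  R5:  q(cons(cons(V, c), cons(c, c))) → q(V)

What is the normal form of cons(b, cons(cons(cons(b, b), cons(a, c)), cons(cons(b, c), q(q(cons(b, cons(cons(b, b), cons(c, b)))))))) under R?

1. cons(b, cons(cons(cons(b, b), cons(a, c)), cons(cons(b, c), q(q(cons(b, cons(cons(b, b), cons(c, b))))))))  →  cons(b, cons(cons(cons(b, b), cons(a, c)), cons(cons(b, c), q(cons(b, cons(b, b))))))   [R2 at 2.2.2.1]
2. cons(b, cons(cons(cons(b, b), cons(a, c)), cons(cons(b, c), q(cons(b, cons(b, b))))))  →  cons(b, cons(cons(cons(b, b), cons(a, c)), cons(cons(b, c), cons(b, b))))   [R2 at 2.2.2]

cons(b, cons(cons(cons(b, b), cons(a, c)), cons(cons(b, c), cons(b, b))))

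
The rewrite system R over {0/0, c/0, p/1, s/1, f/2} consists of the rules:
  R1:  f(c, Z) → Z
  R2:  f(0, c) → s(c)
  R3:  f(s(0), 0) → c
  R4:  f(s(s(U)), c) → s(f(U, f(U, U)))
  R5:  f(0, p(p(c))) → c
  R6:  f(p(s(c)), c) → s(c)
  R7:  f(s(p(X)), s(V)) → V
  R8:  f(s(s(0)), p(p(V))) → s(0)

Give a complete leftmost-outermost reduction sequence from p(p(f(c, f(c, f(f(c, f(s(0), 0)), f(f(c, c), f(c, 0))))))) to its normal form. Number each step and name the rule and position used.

p(p(0))

1. p(p(f(c, f(c, f(f(c, f(s(0), 0)), f(f(c, c), f(c, 0)))))))  →  p(p(f(c, f(f(c, f(s(0), 0)), f(f(c, c), f(c, 0))))))   [R1 at 1.1]
2. p(p(f(c, f(f(c, f(s(0), 0)), f(f(c, c), f(c, 0))))))  →  p(p(f(f(c, f(s(0), 0)), f(f(c, c), f(c, 0)))))   [R1 at 1.1]
3. p(p(f(f(c, f(s(0), 0)), f(f(c, c), f(c, 0)))))  →  p(p(f(f(s(0), 0), f(f(c, c), f(c, 0)))))   [R1 at 1.1.1]
4. p(p(f(f(s(0), 0), f(f(c, c), f(c, 0)))))  →  p(p(f(c, f(f(c, c), f(c, 0)))))   [R3 at 1.1.1]
5. p(p(f(c, f(f(c, c), f(c, 0)))))  →  p(p(f(f(c, c), f(c, 0))))   [R1 at 1.1]
6. p(p(f(f(c, c), f(c, 0))))  →  p(p(f(c, f(c, 0))))   [R1 at 1.1.1]
7. p(p(f(c, f(c, 0))))  →  p(p(f(c, 0)))   [R1 at 1.1]
8. p(p(f(c, 0)))  →  p(p(0))   [R1 at 1.1]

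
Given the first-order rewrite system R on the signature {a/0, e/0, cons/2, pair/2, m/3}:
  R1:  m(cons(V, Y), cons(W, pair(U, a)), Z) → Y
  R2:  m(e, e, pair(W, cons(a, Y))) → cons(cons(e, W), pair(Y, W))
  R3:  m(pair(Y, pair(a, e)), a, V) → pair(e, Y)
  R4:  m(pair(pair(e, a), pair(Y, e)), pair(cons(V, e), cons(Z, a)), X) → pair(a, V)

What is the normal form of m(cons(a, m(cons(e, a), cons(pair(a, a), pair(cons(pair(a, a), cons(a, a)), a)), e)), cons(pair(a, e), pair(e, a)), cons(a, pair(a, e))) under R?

a

1. m(cons(a, m(cons(e, a), cons(pair(a, a), pair(cons(pair(a, a), cons(a, a)), a)), e)), cons(pair(a, e), pair(e, a)), cons(a, pair(a, e)))  →  m(cons(e, a), cons(pair(a, a), pair(cons(pair(a, a), cons(a, a)), a)), e)   [R1 at ε]
2. m(cons(e, a), cons(pair(a, a), pair(cons(pair(a, a), cons(a, a)), a)), e)  →  a   [R1 at ε]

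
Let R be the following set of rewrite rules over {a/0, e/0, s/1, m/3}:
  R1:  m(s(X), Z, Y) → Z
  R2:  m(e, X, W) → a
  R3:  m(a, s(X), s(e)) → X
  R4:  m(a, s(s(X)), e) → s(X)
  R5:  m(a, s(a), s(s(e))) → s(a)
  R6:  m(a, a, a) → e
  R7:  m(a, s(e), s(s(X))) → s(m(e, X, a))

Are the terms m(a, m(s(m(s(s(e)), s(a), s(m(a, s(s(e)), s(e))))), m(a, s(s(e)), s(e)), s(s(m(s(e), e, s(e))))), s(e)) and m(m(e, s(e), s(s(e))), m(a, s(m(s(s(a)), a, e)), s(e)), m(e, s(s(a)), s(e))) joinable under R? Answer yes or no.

yes — NF(t₁) = e, NF(t₂) = e

Reduce t₁ = m(a, m(s(m(s(s(e)), s(a), s(m(a, s(s(e)), s(e))))), m(a, s(s(e)), s(e)), s(s(m(s(e), e, s(e))))), s(e)):
1. m(a, m(s(m(s(s(e)), s(a), s(m(a, s(s(e)), s(e))))), m(a, s(s(e)), s(e)), s(s(m(s(e), e, s(e))))), s(e))  →  m(a, m(a, s(s(e)), s(e)), s(e))   [R1 at 2]
2. m(a, m(a, s(s(e)), s(e)), s(e))  →  m(a, s(e), s(e))   [R3 at 2]
3. m(a, s(e), s(e))  →  e   [R3 at ε]

Reduce t₂ = m(m(e, s(e), s(s(e))), m(a, s(m(s(s(a)), a, e)), s(e)), m(e, s(s(a)), s(e))):
1. m(m(e, s(e), s(s(e))), m(a, s(m(s(s(a)), a, e)), s(e)), m(e, s(s(a)), s(e)))  →  m(a, m(a, s(m(s(s(a)), a, e)), s(e)), m(e, s(s(a)), s(e)))   [R2 at 1]
2. m(a, m(a, s(m(s(s(a)), a, e)), s(e)), m(e, s(s(a)), s(e)))  →  m(a, m(s(s(a)), a, e), m(e, s(s(a)), s(e)))   [R3 at 2]
3. m(a, m(s(s(a)), a, e), m(e, s(s(a)), s(e)))  →  m(a, a, m(e, s(s(a)), s(e)))   [R1 at 2]
4. m(a, a, m(e, s(s(a)), s(e)))  →  m(a, a, a)   [R2 at 3]
5. m(a, a, a)  →  e   [R6 at ε]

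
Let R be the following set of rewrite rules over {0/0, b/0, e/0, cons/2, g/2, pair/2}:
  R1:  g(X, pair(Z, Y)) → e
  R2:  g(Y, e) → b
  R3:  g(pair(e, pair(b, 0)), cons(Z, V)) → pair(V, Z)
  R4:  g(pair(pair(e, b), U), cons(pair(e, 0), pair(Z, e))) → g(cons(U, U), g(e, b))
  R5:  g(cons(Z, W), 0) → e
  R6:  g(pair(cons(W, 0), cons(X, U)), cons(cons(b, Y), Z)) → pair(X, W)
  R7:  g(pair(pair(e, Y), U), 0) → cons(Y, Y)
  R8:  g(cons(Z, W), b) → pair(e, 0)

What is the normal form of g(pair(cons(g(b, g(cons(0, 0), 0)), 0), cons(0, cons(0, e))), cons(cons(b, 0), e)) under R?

pair(0, b)

1. g(pair(cons(g(b, g(cons(0, 0), 0)), 0), cons(0, cons(0, e))), cons(cons(b, 0), e))  →  pair(0, g(b, g(cons(0, 0), 0)))   [R6 at ε]
2. pair(0, g(b, g(cons(0, 0), 0)))  →  pair(0, g(b, e))   [R5 at 2.2]
3. pair(0, g(b, e))  →  pair(0, b)   [R2 at 2]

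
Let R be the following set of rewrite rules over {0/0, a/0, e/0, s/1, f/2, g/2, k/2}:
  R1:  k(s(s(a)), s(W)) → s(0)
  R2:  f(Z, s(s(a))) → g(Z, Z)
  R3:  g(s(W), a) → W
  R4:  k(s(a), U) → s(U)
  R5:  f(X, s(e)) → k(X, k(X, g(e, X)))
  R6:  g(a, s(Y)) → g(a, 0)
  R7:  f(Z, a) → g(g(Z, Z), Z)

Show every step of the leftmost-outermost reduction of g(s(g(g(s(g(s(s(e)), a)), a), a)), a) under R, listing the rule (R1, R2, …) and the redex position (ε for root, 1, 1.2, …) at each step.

1. g(s(g(g(s(g(s(s(e)), a)), a), a)), a)  →  g(g(s(g(s(s(e)), a)), a), a)   [R3 at ε]
2. g(g(s(g(s(s(e)), a)), a), a)  →  g(g(s(s(e)), a), a)   [R3 at 1]
3. g(g(s(s(e)), a), a)  →  g(s(e), a)   [R3 at 1]
4. g(s(e), a)  →  e   [R3 at ε]

e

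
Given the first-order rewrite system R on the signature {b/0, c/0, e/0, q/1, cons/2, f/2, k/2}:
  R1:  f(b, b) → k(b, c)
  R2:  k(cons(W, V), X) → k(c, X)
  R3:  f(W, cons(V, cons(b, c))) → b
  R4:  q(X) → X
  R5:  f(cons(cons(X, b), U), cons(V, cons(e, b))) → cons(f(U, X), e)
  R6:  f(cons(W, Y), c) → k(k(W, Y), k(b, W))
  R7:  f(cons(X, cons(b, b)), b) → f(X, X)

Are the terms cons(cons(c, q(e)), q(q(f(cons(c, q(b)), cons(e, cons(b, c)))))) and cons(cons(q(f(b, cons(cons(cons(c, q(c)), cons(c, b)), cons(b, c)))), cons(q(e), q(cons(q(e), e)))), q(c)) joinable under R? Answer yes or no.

no — NF(t₁) = cons(cons(c, e), b), NF(t₂) = cons(cons(b, cons(e, cons(e, e))), c)

Reduce t₁ = cons(cons(c, q(e)), q(q(f(cons(c, q(b)), cons(e, cons(b, c)))))):
1. cons(cons(c, q(e)), q(q(f(cons(c, q(b)), cons(e, cons(b, c))))))  →  cons(cons(c, e), q(q(f(cons(c, q(b)), cons(e, cons(b, c))))))   [R4 at 1.2]
2. cons(cons(c, e), q(q(f(cons(c, q(b)), cons(e, cons(b, c))))))  →  cons(cons(c, e), q(f(cons(c, q(b)), cons(e, cons(b, c)))))   [R4 at 2]
3. cons(cons(c, e), q(f(cons(c, q(b)), cons(e, cons(b, c)))))  →  cons(cons(c, e), f(cons(c, q(b)), cons(e, cons(b, c))))   [R4 at 2]
4. cons(cons(c, e), f(cons(c, q(b)), cons(e, cons(b, c))))  →  cons(cons(c, e), b)   [R3 at 2]

Reduce t₂ = cons(cons(q(f(b, cons(cons(cons(c, q(c)), cons(c, b)), cons(b, c)))), cons(q(e), q(cons(q(e), e)))), q(c)):
1. cons(cons(q(f(b, cons(cons(cons(c, q(c)), cons(c, b)), cons(b, c)))), cons(q(e), q(cons(q(e), e)))), q(c))  →  cons(cons(f(b, cons(cons(cons(c, q(c)), cons(c, b)), cons(b, c))), cons(q(e), q(cons(q(e), e)))), q(c))   [R4 at 1.1]
2. cons(cons(f(b, cons(cons(cons(c, q(c)), cons(c, b)), cons(b, c))), cons(q(e), q(cons(q(e), e)))), q(c))  →  cons(cons(b, cons(q(e), q(cons(q(e), e)))), q(c))   [R3 at 1.1]
3. cons(cons(b, cons(q(e), q(cons(q(e), e)))), q(c))  →  cons(cons(b, cons(e, q(cons(q(e), e)))), q(c))   [R4 at 1.2.1]
4. cons(cons(b, cons(e, q(cons(q(e), e)))), q(c))  →  cons(cons(b, cons(e, cons(q(e), e))), q(c))   [R4 at 1.2.2]
5. cons(cons(b, cons(e, cons(q(e), e))), q(c))  →  cons(cons(b, cons(e, cons(e, e))), q(c))   [R4 at 1.2.2.1]
6. cons(cons(b, cons(e, cons(e, e))), q(c))  →  cons(cons(b, cons(e, cons(e, e))), c)   [R4 at 2]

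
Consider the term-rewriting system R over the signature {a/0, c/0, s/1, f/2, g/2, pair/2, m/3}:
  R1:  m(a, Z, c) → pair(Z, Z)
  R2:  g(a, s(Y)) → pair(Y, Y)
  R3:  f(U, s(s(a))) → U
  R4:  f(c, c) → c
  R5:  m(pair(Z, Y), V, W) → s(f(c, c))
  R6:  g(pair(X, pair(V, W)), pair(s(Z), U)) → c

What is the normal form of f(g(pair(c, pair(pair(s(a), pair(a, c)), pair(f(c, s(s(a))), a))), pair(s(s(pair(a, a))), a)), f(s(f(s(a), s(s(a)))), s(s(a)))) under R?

c

1. f(g(pair(c, pair(pair(s(a), pair(a, c)), pair(f(c, s(s(a))), a))), pair(s(s(pair(a, a))), a)), f(s(f(s(a), s(s(a)))), s(s(a))))  →  f(c, f(s(f(s(a), s(s(a)))), s(s(a))))   [R6 at 1]
2. f(c, f(s(f(s(a), s(s(a)))), s(s(a))))  →  f(c, s(f(s(a), s(s(a)))))   [R3 at 2]
3. f(c, s(f(s(a), s(s(a)))))  →  f(c, s(s(a)))   [R3 at 2.1]
4. f(c, s(s(a)))  →  c   [R3 at ε]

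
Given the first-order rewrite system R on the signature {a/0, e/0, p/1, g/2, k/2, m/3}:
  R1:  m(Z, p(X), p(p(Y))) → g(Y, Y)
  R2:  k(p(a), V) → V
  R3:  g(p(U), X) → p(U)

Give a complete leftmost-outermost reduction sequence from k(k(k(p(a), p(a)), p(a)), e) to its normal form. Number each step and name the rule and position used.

e

1. k(k(k(p(a), p(a)), p(a)), e)  →  k(k(p(a), p(a)), e)   [R2 at 1.1]
2. k(k(p(a), p(a)), e)  →  k(p(a), e)   [R2 at 1]
3. k(p(a), e)  →  e   [R2 at ε]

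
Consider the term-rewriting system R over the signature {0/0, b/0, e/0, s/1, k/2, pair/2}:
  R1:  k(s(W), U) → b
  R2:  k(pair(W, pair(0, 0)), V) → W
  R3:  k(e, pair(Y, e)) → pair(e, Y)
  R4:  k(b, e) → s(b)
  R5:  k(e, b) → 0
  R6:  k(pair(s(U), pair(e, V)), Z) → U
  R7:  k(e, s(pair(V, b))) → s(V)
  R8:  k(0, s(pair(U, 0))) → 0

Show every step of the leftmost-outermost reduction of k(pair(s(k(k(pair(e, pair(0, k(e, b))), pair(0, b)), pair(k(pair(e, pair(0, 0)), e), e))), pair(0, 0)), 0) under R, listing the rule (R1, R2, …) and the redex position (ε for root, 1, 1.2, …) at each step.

1. k(pair(s(k(k(pair(e, pair(0, k(e, b))), pair(0, b)), pair(k(pair(e, pair(0, 0)), e), e))), pair(0, 0)), 0)  →  s(k(k(pair(e, pair(0, k(e, b))), pair(0, b)), pair(k(pair(e, pair(0, 0)), e), e)))   [R2 at ε]
2. s(k(k(pair(e, pair(0, k(e, b))), pair(0, b)), pair(k(pair(e, pair(0, 0)), e), e)))  →  s(k(k(pair(e, pair(0, 0)), pair(0, b)), pair(k(pair(e, pair(0, 0)), e), e)))   [R5 at 1.1.1.2.2]
3. s(k(k(pair(e, pair(0, 0)), pair(0, b)), pair(k(pair(e, pair(0, 0)), e), e)))  →  s(k(e, pair(k(pair(e, pair(0, 0)), e), e)))   [R2 at 1.1]
4. s(k(e, pair(k(pair(e, pair(0, 0)), e), e)))  →  s(pair(e, k(pair(e, pair(0, 0)), e)))   [R3 at 1]
5. s(pair(e, k(pair(e, pair(0, 0)), e)))  →  s(pair(e, e))   [R2 at 1.2]

s(pair(e, e))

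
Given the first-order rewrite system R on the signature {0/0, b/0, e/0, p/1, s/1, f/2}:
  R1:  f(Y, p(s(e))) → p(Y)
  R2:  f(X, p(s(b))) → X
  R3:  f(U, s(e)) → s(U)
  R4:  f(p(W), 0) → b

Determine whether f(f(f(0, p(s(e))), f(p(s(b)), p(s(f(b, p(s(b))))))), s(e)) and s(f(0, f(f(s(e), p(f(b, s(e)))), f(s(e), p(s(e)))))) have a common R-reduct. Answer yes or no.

Reduce t₁ = f(f(f(0, p(s(e))), f(p(s(b)), p(s(f(b, p(s(b))))))), s(e)):
1. f(f(f(0, p(s(e))), f(p(s(b)), p(s(f(b, p(s(b))))))), s(e))  →  s(f(f(0, p(s(e))), f(p(s(b)), p(s(f(b, p(s(b))))))))   [R3 at ε]
2. s(f(f(0, p(s(e))), f(p(s(b)), p(s(f(b, p(s(b))))))))  →  s(f(p(0), f(p(s(b)), p(s(f(b, p(s(b))))))))   [R1 at 1.1]
3. s(f(p(0), f(p(s(b)), p(s(f(b, p(s(b))))))))  →  s(f(p(0), f(p(s(b)), p(s(b)))))   [R2 at 1.2.2.1.1]
4. s(f(p(0), f(p(s(b)), p(s(b)))))  →  s(f(p(0), p(s(b))))   [R2 at 1.2]
5. s(f(p(0), p(s(b))))  →  s(p(0))   [R2 at 1]

Reduce t₂ = s(f(0, f(f(s(e), p(f(b, s(e)))), f(s(e), p(s(e)))))):
1. s(f(0, f(f(s(e), p(f(b, s(e)))), f(s(e), p(s(e))))))  →  s(f(0, f(f(s(e), p(s(b))), f(s(e), p(s(e))))))   [R3 at 1.2.1.2.1]
2. s(f(0, f(f(s(e), p(s(b))), f(s(e), p(s(e))))))  →  s(f(0, f(s(e), f(s(e), p(s(e))))))   [R2 at 1.2.1]
3. s(f(0, f(s(e), f(s(e), p(s(e))))))  →  s(f(0, f(s(e), p(s(e)))))   [R1 at 1.2.2]
4. s(f(0, f(s(e), p(s(e)))))  →  s(f(0, p(s(e))))   [R1 at 1.2]
5. s(f(0, p(s(e))))  →  s(p(0))   [R1 at 1]

yes — NF(t₁) = s(p(0)), NF(t₂) = s(p(0))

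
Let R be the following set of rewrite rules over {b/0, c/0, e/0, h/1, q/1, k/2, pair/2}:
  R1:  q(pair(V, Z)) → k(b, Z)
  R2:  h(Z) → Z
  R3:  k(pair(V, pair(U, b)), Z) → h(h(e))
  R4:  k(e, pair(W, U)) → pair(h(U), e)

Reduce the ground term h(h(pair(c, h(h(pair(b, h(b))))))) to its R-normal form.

pair(c, pair(b, b))

1. h(h(pair(c, h(h(pair(b, h(b)))))))  →  h(pair(c, h(h(pair(b, h(b))))))   [R2 at ε]
2. h(pair(c, h(h(pair(b, h(b))))))  →  pair(c, h(h(pair(b, h(b)))))   [R2 at ε]
3. pair(c, h(h(pair(b, h(b)))))  →  pair(c, h(pair(b, h(b))))   [R2 at 2]
4. pair(c, h(pair(b, h(b))))  →  pair(c, pair(b, h(b)))   [R2 at 2]
5. pair(c, pair(b, h(b)))  →  pair(c, pair(b, b))   [R2 at 2.2]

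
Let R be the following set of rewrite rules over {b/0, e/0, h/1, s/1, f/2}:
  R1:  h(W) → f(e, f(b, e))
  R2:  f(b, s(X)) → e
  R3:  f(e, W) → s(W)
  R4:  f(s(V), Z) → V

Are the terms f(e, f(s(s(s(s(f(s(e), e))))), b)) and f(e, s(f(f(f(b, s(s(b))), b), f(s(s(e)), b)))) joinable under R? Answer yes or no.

no — NF(t₁) = s(s(s(s(e)))), NF(t₂) = s(s(b))

Reduce t₁ = f(e, f(s(s(s(s(f(s(e), e))))), b)):
1. f(e, f(s(s(s(s(f(s(e), e))))), b))  →  s(f(s(s(s(s(f(s(e), e))))), b))   [R3 at ε]
2. s(f(s(s(s(s(f(s(e), e))))), b))  →  s(s(s(s(f(s(e), e)))))   [R4 at 1]
3. s(s(s(s(f(s(e), e)))))  →  s(s(s(s(e))))   [R4 at 1.1.1.1]

Reduce t₂ = f(e, s(f(f(f(b, s(s(b))), b), f(s(s(e)), b)))):
1. f(e, s(f(f(f(b, s(s(b))), b), f(s(s(e)), b))))  →  s(s(f(f(f(b, s(s(b))), b), f(s(s(e)), b))))   [R3 at ε]
2. s(s(f(f(f(b, s(s(b))), b), f(s(s(e)), b))))  →  s(s(f(f(e, b), f(s(s(e)), b))))   [R2 at 1.1.1.1]
3. s(s(f(f(e, b), f(s(s(e)), b))))  →  s(s(f(s(b), f(s(s(e)), b))))   [R3 at 1.1.1]
4. s(s(f(s(b), f(s(s(e)), b))))  →  s(s(b))   [R4 at 1.1]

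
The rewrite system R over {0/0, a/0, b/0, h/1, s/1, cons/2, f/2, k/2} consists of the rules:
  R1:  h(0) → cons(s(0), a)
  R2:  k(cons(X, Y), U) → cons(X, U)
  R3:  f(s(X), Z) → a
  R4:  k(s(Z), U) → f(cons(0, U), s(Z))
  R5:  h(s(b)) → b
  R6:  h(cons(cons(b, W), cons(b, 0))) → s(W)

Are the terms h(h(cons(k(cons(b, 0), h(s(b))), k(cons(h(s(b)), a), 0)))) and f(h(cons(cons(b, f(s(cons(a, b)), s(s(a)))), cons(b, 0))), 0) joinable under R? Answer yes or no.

Reduce t₁ = h(h(cons(k(cons(b, 0), h(s(b))), k(cons(h(s(b)), a), 0)))):
1. h(h(cons(k(cons(b, 0), h(s(b))), k(cons(h(s(b)), a), 0))))  →  h(h(cons(cons(b, h(s(b))), k(cons(h(s(b)), a), 0))))   [R2 at 1.1.1]
2. h(h(cons(cons(b, h(s(b))), k(cons(h(s(b)), a), 0))))  →  h(h(cons(cons(b, b), k(cons(h(s(b)), a), 0))))   [R5 at 1.1.1.2]
3. h(h(cons(cons(b, b), k(cons(h(s(b)), a), 0))))  →  h(h(cons(cons(b, b), cons(h(s(b)), 0))))   [R2 at 1.1.2]
4. h(h(cons(cons(b, b), cons(h(s(b)), 0))))  →  h(h(cons(cons(b, b), cons(b, 0))))   [R5 at 1.1.2.1]
5. h(h(cons(cons(b, b), cons(b, 0))))  →  h(s(b))   [R6 at 1]
6. h(s(b))  →  b   [R5 at ε]

Reduce t₂ = f(h(cons(cons(b, f(s(cons(a, b)), s(s(a)))), cons(b, 0))), 0):
1. f(h(cons(cons(b, f(s(cons(a, b)), s(s(a)))), cons(b, 0))), 0)  →  f(s(f(s(cons(a, b)), s(s(a)))), 0)   [R6 at 1]
2. f(s(f(s(cons(a, b)), s(s(a)))), 0)  →  a   [R3 at ε]

no — NF(t₁) = b, NF(t₂) = a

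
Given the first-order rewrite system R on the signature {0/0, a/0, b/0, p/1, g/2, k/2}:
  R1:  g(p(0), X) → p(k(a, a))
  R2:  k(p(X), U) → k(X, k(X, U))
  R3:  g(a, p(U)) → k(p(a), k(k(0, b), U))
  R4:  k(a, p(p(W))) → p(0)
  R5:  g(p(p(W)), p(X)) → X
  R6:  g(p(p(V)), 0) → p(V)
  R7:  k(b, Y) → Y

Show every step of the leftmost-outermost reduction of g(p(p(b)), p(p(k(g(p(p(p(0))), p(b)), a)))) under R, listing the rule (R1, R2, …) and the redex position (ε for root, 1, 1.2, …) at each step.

1. g(p(p(b)), p(p(k(g(p(p(p(0))), p(b)), a))))  →  p(k(g(p(p(p(0))), p(b)), a))   [R5 at ε]
2. p(k(g(p(p(p(0))), p(b)), a))  →  p(k(b, a))   [R5 at 1.1]
3. p(k(b, a))  →  p(a)   [R7 at 1]

p(a)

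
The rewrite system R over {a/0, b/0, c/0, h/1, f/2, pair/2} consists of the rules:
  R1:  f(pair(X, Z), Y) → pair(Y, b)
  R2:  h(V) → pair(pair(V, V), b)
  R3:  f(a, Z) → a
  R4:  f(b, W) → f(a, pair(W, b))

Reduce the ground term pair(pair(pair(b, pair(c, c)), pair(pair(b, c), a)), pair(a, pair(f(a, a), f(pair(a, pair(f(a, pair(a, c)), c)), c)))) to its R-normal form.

1. pair(pair(pair(b, pair(c, c)), pair(pair(b, c), a)), pair(a, pair(f(a, a), f(pair(a, pair(f(a, pair(a, c)), c)), c))))  →  pair(pair(pair(b, pair(c, c)), pair(pair(b, c), a)), pair(a, pair(a, f(pair(a, pair(f(a, pair(a, c)), c)), c))))   [R3 at 2.2.1]
2. pair(pair(pair(b, pair(c, c)), pair(pair(b, c), a)), pair(a, pair(a, f(pair(a, pair(f(a, pair(a, c)), c)), c))))  →  pair(pair(pair(b, pair(c, c)), pair(pair(b, c), a)), pair(a, pair(a, pair(c, b))))   [R1 at 2.2.2]

pair(pair(pair(b, pair(c, c)), pair(pair(b, c), a)), pair(a, pair(a, pair(c, b))))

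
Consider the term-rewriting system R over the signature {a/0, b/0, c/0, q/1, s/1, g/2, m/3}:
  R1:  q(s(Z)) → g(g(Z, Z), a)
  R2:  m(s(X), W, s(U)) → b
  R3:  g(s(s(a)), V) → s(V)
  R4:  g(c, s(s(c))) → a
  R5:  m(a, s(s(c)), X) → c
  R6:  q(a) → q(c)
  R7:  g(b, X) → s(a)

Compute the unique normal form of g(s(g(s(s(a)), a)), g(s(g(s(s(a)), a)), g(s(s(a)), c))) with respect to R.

1. g(s(g(s(s(a)), a)), g(s(g(s(s(a)), a)), g(s(s(a)), c)))  →  g(s(s(a)), g(s(g(s(s(a)), a)), g(s(s(a)), c)))   [R3 at 1.1]
2. g(s(s(a)), g(s(g(s(s(a)), a)), g(s(s(a)), c)))  →  s(g(s(g(s(s(a)), a)), g(s(s(a)), c)))   [R3 at ε]
3. s(g(s(g(s(s(a)), a)), g(s(s(a)), c)))  →  s(g(s(s(a)), g(s(s(a)), c)))   [R3 at 1.1.1]
4. s(g(s(s(a)), g(s(s(a)), c)))  →  s(s(g(s(s(a)), c)))   [R3 at 1]
5. s(s(g(s(s(a)), c)))  →  s(s(s(c)))   [R3 at 1.1]

s(s(s(c)))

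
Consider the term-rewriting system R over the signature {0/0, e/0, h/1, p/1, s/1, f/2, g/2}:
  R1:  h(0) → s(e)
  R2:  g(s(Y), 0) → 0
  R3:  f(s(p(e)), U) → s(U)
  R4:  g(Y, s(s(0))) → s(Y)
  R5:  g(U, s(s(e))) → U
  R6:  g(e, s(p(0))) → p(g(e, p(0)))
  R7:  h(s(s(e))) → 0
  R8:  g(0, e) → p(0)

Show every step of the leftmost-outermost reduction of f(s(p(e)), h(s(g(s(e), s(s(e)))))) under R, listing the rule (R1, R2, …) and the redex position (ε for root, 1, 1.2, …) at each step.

s(0)

1. f(s(p(e)), h(s(g(s(e), s(s(e))))))  →  s(h(s(g(s(e), s(s(e))))))   [R3 at ε]
2. s(h(s(g(s(e), s(s(e))))))  →  s(h(s(s(e))))   [R5 at 1.1.1]
3. s(h(s(s(e))))  →  s(0)   [R7 at 1]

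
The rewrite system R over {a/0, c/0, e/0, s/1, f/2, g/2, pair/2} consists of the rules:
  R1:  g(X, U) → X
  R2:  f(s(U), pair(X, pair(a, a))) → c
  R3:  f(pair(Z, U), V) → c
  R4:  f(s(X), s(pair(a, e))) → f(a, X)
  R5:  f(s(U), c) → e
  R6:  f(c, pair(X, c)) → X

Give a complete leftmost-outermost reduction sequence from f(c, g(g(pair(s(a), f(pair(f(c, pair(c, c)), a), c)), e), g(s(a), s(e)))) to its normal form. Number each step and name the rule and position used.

1. f(c, g(g(pair(s(a), f(pair(f(c, pair(c, c)), a), c)), e), g(s(a), s(e))))  →  f(c, g(pair(s(a), f(pair(f(c, pair(c, c)), a), c)), e))   [R1 at 2]
2. f(c, g(pair(s(a), f(pair(f(c, pair(c, c)), a), c)), e))  →  f(c, pair(s(a), f(pair(f(c, pair(c, c)), a), c)))   [R1 at 2]
3. f(c, pair(s(a), f(pair(f(c, pair(c, c)), a), c)))  →  f(c, pair(s(a), c))   [R3 at 2.2]
4. f(c, pair(s(a), c))  →  s(a)   [R6 at ε]

s(a)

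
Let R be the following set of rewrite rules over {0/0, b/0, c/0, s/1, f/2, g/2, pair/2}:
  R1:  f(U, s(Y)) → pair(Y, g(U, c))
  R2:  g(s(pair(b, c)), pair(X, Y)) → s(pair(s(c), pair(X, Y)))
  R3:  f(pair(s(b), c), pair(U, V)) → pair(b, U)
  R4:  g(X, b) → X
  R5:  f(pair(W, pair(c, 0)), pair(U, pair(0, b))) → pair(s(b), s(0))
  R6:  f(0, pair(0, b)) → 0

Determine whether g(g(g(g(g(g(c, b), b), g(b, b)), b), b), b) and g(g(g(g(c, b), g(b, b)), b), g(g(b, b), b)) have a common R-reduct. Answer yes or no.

Reduce t₁ = g(g(g(g(g(g(c, b), b), g(b, b)), b), b), b):
1. g(g(g(g(g(g(c, b), b), g(b, b)), b), b), b)  →  g(g(g(g(g(c, b), b), g(b, b)), b), b)   [R4 at ε]
2. g(g(g(g(g(c, b), b), g(b, b)), b), b)  →  g(g(g(g(c, b), b), g(b, b)), b)   [R4 at ε]
3. g(g(g(g(c, b), b), g(b, b)), b)  →  g(g(g(c, b), b), g(b, b))   [R4 at ε]
4. g(g(g(c, b), b), g(b, b))  →  g(g(c, b), g(b, b))   [R4 at 1]
5. g(g(c, b), g(b, b))  →  g(c, g(b, b))   [R4 at 1]
6. g(c, g(b, b))  →  g(c, b)   [R4 at 2]
7. g(c, b)  →  c   [R4 at ε]

Reduce t₂ = g(g(g(g(c, b), g(b, b)), b), g(g(b, b), b)):
1. g(g(g(g(c, b), g(b, b)), b), g(g(b, b), b))  →  g(g(g(c, b), g(b, b)), g(g(b, b), b))   [R4 at 1]
2. g(g(g(c, b), g(b, b)), g(g(b, b), b))  →  g(g(c, g(b, b)), g(g(b, b), b))   [R4 at 1.1]
3. g(g(c, g(b, b)), g(g(b, b), b))  →  g(g(c, b), g(g(b, b), b))   [R4 at 1.2]
4. g(g(c, b), g(g(b, b), b))  →  g(c, g(g(b, b), b))   [R4 at 1]
5. g(c, g(g(b, b), b))  →  g(c, g(b, b))   [R4 at 2]
6. g(c, g(b, b))  →  g(c, b)   [R4 at 2]
7. g(c, b)  →  c   [R4 at ε]

yes — NF(t₁) = c, NF(t₂) = c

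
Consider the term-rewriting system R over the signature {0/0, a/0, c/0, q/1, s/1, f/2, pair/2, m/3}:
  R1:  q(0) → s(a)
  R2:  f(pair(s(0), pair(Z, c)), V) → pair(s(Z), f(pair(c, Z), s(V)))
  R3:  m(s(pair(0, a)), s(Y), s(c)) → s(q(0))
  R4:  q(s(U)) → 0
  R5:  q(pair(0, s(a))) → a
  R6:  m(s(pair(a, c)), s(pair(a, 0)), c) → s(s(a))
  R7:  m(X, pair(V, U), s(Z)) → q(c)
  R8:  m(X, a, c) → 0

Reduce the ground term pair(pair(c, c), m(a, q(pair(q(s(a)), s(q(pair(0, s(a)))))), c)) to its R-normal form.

pair(pair(c, c), 0)

1. pair(pair(c, c), m(a, q(pair(q(s(a)), s(q(pair(0, s(a)))))), c))  →  pair(pair(c, c), m(a, q(pair(0, s(q(pair(0, s(a)))))), c))   [R4 at 2.2.1.1]
2. pair(pair(c, c), m(a, q(pair(0, s(q(pair(0, s(a)))))), c))  →  pair(pair(c, c), m(a, q(pair(0, s(a))), c))   [R5 at 2.2.1.2.1]
3. pair(pair(c, c), m(a, q(pair(0, s(a))), c))  →  pair(pair(c, c), m(a, a, c))   [R5 at 2.2]
4. pair(pair(c, c), m(a, a, c))  →  pair(pair(c, c), 0)   [R8 at 2]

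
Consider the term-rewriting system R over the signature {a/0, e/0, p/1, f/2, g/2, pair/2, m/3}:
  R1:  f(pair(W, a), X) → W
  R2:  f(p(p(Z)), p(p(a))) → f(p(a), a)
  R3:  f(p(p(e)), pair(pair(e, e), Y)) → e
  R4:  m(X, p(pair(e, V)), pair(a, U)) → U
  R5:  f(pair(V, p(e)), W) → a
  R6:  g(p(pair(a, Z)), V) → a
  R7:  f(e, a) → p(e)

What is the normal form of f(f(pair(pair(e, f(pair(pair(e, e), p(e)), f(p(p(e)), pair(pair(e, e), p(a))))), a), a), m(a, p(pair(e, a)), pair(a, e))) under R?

1. f(f(pair(pair(e, f(pair(pair(e, e), p(e)), f(p(p(e)), pair(pair(e, e), p(a))))), a), a), m(a, p(pair(e, a)), pair(a, e)))  →  f(pair(e, f(pair(pair(e, e), p(e)), f(p(p(e)), pair(pair(e, e), p(a))))), m(a, p(pair(e, a)), pair(a, e)))   [R1 at 1]
2. f(pair(e, f(pair(pair(e, e), p(e)), f(p(p(e)), pair(pair(e, e), p(a))))), m(a, p(pair(e, a)), pair(a, e)))  →  f(pair(e, a), m(a, p(pair(e, a)), pair(a, e)))   [R5 at 1.2]
3. f(pair(e, a), m(a, p(pair(e, a)), pair(a, e)))  →  e   [R1 at ε]

e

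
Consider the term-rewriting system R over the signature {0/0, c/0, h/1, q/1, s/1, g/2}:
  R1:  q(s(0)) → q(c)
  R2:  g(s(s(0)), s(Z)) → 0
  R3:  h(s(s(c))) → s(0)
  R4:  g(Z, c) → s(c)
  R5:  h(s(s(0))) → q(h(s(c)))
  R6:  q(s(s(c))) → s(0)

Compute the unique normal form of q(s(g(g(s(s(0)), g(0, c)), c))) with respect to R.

s(0)

1. q(s(g(g(s(s(0)), g(0, c)), c)))  →  q(s(s(c)))   [R4 at 1.1]
2. q(s(s(c)))  →  s(0)   [R6 at ε]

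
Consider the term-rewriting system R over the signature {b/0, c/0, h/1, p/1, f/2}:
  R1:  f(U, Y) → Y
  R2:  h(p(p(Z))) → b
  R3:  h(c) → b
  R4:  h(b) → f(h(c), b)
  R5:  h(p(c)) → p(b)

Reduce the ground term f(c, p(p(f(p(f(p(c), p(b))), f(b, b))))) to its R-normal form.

1. f(c, p(p(f(p(f(p(c), p(b))), f(b, b)))))  →  p(p(f(p(f(p(c), p(b))), f(b, b))))   [R1 at ε]
2. p(p(f(p(f(p(c), p(b))), f(b, b))))  →  p(p(f(b, b)))   [R1 at 1.1]
3. p(p(f(b, b)))  →  p(p(b))   [R1 at 1.1]

p(p(b))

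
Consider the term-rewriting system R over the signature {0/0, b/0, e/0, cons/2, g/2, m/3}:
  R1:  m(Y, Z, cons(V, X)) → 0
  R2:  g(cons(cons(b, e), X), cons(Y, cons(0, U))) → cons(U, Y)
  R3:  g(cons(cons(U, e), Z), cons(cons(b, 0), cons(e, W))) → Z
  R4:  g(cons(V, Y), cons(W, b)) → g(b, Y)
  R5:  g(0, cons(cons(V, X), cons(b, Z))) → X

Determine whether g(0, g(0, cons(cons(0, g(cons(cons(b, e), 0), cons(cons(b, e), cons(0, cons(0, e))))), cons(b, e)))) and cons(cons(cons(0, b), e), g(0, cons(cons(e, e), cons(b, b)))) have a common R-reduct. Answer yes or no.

Reduce t₁ = g(0, g(0, cons(cons(0, g(cons(cons(b, e), 0), cons(cons(b, e), cons(0, cons(0, e))))), cons(b, e)))):
1. g(0, g(0, cons(cons(0, g(cons(cons(b, e), 0), cons(cons(b, e), cons(0, cons(0, e))))), cons(b, e))))  →  g(0, g(cons(cons(b, e), 0), cons(cons(b, e), cons(0, cons(0, e)))))   [R5 at 2]
2. g(0, g(cons(cons(b, e), 0), cons(cons(b, e), cons(0, cons(0, e)))))  →  g(0, cons(cons(0, e), cons(b, e)))   [R2 at 2]
3. g(0, cons(cons(0, e), cons(b, e)))  →  e   [R5 at ε]

Reduce t₂ = cons(cons(cons(0, b), e), g(0, cons(cons(e, e), cons(b, b)))):
1. cons(cons(cons(0, b), e), g(0, cons(cons(e, e), cons(b, b))))  →  cons(cons(cons(0, b), e), e)   [R5 at 2]

no — NF(t₁) = e, NF(t₂) = cons(cons(cons(0, b), e), e)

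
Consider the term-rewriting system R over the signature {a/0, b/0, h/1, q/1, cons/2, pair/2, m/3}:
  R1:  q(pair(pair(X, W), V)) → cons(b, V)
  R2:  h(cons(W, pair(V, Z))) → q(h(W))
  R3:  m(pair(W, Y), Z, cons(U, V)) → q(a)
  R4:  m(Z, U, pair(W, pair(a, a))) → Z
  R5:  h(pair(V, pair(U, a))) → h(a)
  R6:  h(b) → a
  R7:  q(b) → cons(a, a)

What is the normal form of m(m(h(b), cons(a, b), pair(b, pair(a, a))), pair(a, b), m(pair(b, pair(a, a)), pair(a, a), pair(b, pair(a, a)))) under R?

a

1. m(m(h(b), cons(a, b), pair(b, pair(a, a))), pair(a, b), m(pair(b, pair(a, a)), pair(a, a), pair(b, pair(a, a))))  →  m(h(b), pair(a, b), m(pair(b, pair(a, a)), pair(a, a), pair(b, pair(a, a))))   [R4 at 1]
2. m(h(b), pair(a, b), m(pair(b, pair(a, a)), pair(a, a), pair(b, pair(a, a))))  →  m(a, pair(a, b), m(pair(b, pair(a, a)), pair(a, a), pair(b, pair(a, a))))   [R6 at 1]
3. m(a, pair(a, b), m(pair(b, pair(a, a)), pair(a, a), pair(b, pair(a, a))))  →  m(a, pair(a, b), pair(b, pair(a, a)))   [R4 at 3]
4. m(a, pair(a, b), pair(b, pair(a, a)))  →  a   [R4 at ε]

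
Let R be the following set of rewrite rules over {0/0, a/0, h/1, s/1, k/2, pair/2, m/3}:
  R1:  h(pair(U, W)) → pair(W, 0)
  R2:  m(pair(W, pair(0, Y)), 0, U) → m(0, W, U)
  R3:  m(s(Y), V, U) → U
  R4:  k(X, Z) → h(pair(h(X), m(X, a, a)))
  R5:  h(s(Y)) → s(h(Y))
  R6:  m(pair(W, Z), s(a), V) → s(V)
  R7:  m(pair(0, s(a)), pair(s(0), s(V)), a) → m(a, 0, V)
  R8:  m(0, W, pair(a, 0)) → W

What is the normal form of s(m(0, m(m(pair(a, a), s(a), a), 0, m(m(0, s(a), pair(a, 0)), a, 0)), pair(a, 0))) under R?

s(0)

1. s(m(0, m(m(pair(a, a), s(a), a), 0, m(m(0, s(a), pair(a, 0)), a, 0)), pair(a, 0)))  →  s(m(m(pair(a, a), s(a), a), 0, m(m(0, s(a), pair(a, 0)), a, 0)))   [R8 at 1]
2. s(m(m(pair(a, a), s(a), a), 0, m(m(0, s(a), pair(a, 0)), a, 0)))  →  s(m(s(a), 0, m(m(0, s(a), pair(a, 0)), a, 0)))   [R6 at 1.1]
3. s(m(s(a), 0, m(m(0, s(a), pair(a, 0)), a, 0)))  →  s(m(m(0, s(a), pair(a, 0)), a, 0))   [R3 at 1]
4. s(m(m(0, s(a), pair(a, 0)), a, 0))  →  s(m(s(a), a, 0))   [R8 at 1.1]
5. s(m(s(a), a, 0))  →  s(0)   [R3 at 1]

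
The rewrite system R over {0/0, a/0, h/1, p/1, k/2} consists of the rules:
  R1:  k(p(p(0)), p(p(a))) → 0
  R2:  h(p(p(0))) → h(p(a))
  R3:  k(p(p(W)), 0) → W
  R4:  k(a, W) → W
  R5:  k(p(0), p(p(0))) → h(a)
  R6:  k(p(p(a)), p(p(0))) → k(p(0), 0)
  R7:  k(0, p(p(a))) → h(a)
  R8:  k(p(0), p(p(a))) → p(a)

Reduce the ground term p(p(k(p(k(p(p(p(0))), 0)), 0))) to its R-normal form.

1. p(p(k(p(k(p(p(p(0))), 0)), 0)))  →  p(p(k(p(p(0)), 0)))   [R3 at 1.1.1.1]
2. p(p(k(p(p(0)), 0)))  →  p(p(0))   [R3 at 1.1]

p(p(0))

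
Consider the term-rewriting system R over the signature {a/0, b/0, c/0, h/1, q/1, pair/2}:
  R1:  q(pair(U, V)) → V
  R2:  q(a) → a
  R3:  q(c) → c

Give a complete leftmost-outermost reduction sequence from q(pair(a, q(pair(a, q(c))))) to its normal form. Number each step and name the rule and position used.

1. q(pair(a, q(pair(a, q(c)))))  →  q(pair(a, q(c)))   [R1 at ε]
2. q(pair(a, q(c)))  →  q(c)   [R1 at ε]
3. q(c)  →  c   [R3 at ε]

c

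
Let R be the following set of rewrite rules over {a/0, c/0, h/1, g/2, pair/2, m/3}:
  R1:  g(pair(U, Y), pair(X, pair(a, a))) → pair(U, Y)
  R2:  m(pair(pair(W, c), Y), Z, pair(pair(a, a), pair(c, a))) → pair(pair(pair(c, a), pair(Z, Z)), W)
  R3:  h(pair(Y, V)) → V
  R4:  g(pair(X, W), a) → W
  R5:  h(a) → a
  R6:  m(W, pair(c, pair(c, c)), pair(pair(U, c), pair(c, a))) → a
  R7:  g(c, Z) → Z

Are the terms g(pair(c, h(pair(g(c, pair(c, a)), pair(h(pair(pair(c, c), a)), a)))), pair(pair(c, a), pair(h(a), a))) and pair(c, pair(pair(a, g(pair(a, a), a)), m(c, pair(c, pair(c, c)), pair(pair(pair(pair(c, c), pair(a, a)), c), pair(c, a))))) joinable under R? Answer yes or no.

no — NF(t₁) = pair(c, pair(a, a)), NF(t₂) = pair(c, pair(pair(a, a), a))

Reduce t₁ = g(pair(c, h(pair(g(c, pair(c, a)), pair(h(pair(pair(c, c), a)), a)))), pair(pair(c, a), pair(h(a), a))):
1. g(pair(c, h(pair(g(c, pair(c, a)), pair(h(pair(pair(c, c), a)), a)))), pair(pair(c, a), pair(h(a), a)))  →  g(pair(c, pair(h(pair(pair(c, c), a)), a)), pair(pair(c, a), pair(h(a), a)))   [R3 at 1.2]
2. g(pair(c, pair(h(pair(pair(c, c), a)), a)), pair(pair(c, a), pair(h(a), a)))  →  g(pair(c, pair(a, a)), pair(pair(c, a), pair(h(a), a)))   [R3 at 1.2.1]
3. g(pair(c, pair(a, a)), pair(pair(c, a), pair(h(a), a)))  →  g(pair(c, pair(a, a)), pair(pair(c, a), pair(a, a)))   [R5 at 2.2.1]
4. g(pair(c, pair(a, a)), pair(pair(c, a), pair(a, a)))  →  pair(c, pair(a, a))   [R1 at ε]

Reduce t₂ = pair(c, pair(pair(a, g(pair(a, a), a)), m(c, pair(c, pair(c, c)), pair(pair(pair(pair(c, c), pair(a, a)), c), pair(c, a))))):
1. pair(c, pair(pair(a, g(pair(a, a), a)), m(c, pair(c, pair(c, c)), pair(pair(pair(pair(c, c), pair(a, a)), c), pair(c, a)))))  →  pair(c, pair(pair(a, a), m(c, pair(c, pair(c, c)), pair(pair(pair(pair(c, c), pair(a, a)), c), pair(c, a)))))   [R4 at 2.1.2]
2. pair(c, pair(pair(a, a), m(c, pair(c, pair(c, c)), pair(pair(pair(pair(c, c), pair(a, a)), c), pair(c, a)))))  →  pair(c, pair(pair(a, a), a))   [R6 at 2.2]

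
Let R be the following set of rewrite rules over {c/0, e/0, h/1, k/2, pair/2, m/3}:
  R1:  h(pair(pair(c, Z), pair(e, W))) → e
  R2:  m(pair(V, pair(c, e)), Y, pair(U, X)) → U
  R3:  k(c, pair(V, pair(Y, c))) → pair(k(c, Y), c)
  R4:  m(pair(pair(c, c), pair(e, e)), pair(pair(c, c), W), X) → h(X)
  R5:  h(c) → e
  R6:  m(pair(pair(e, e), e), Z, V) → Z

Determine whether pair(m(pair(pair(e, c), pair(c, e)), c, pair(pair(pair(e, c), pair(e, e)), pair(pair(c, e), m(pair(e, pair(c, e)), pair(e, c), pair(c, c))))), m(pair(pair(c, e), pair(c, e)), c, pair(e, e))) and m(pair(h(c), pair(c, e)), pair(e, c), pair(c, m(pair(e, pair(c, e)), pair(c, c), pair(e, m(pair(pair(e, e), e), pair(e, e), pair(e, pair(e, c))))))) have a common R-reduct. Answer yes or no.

no — NF(t₁) = pair(pair(pair(e, c), pair(e, e)), e), NF(t₂) = c

Reduce t₁ = pair(m(pair(pair(e, c), pair(c, e)), c, pair(pair(pair(e, c), pair(e, e)), pair(pair(c, e), m(pair(e, pair(c, e)), pair(e, c), pair(c, c))))), m(pair(pair(c, e), pair(c, e)), c, pair(e, e))):
1. pair(m(pair(pair(e, c), pair(c, e)), c, pair(pair(pair(e, c), pair(e, e)), pair(pair(c, e), m(pair(e, pair(c, e)), pair(e, c), pair(c, c))))), m(pair(pair(c, e), pair(c, e)), c, pair(e, e)))  →  pair(pair(pair(e, c), pair(e, e)), m(pair(pair(c, e), pair(c, e)), c, pair(e, e)))   [R2 at 1]
2. pair(pair(pair(e, c), pair(e, e)), m(pair(pair(c, e), pair(c, e)), c, pair(e, e)))  →  pair(pair(pair(e, c), pair(e, e)), e)   [R2 at 2]

Reduce t₂ = m(pair(h(c), pair(c, e)), pair(e, c), pair(c, m(pair(e, pair(c, e)), pair(c, c), pair(e, m(pair(pair(e, e), e), pair(e, e), pair(e, pair(e, c))))))):
1. m(pair(h(c), pair(c, e)), pair(e, c), pair(c, m(pair(e, pair(c, e)), pair(c, c), pair(e, m(pair(pair(e, e), e), pair(e, e), pair(e, pair(e, c)))))))  →  c   [R2 at ε]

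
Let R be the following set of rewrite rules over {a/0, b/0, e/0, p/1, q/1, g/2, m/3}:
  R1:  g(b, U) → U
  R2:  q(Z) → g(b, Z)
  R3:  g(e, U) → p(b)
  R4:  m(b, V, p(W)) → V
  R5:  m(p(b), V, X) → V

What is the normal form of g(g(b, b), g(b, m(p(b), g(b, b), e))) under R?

b

1. g(g(b, b), g(b, m(p(b), g(b, b), e)))  →  g(b, g(b, m(p(b), g(b, b), e)))   [R1 at 1]
2. g(b, g(b, m(p(b), g(b, b), e)))  →  g(b, m(p(b), g(b, b), e))   [R1 at ε]
3. g(b, m(p(b), g(b, b), e))  →  m(p(b), g(b, b), e)   [R1 at ε]
4. m(p(b), g(b, b), e)  →  g(b, b)   [R5 at ε]
5. g(b, b)  →  b   [R1 at ε]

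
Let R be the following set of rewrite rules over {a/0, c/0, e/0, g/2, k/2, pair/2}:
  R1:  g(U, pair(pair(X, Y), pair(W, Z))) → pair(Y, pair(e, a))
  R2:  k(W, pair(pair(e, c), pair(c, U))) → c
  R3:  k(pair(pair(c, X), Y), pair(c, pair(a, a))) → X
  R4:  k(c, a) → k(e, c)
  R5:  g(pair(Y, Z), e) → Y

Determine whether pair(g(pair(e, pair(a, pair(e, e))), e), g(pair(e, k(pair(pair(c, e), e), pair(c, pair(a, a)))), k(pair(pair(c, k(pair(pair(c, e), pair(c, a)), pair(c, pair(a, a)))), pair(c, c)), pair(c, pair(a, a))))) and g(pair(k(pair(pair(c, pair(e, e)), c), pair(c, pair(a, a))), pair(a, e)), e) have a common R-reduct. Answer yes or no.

Reduce t₁ = pair(g(pair(e, pair(a, pair(e, e))), e), g(pair(e, k(pair(pair(c, e), e), pair(c, pair(a, a)))), k(pair(pair(c, k(pair(pair(c, e), pair(c, a)), pair(c, pair(a, a)))), pair(c, c)), pair(c, pair(a, a))))):
1. pair(g(pair(e, pair(a, pair(e, e))), e), g(pair(e, k(pair(pair(c, e), e), pair(c, pair(a, a)))), k(pair(pair(c, k(pair(pair(c, e), pair(c, a)), pair(c, pair(a, a)))), pair(c, c)), pair(c, pair(a, a)))))  →  pair(e, g(pair(e, k(pair(pair(c, e), e), pair(c, pair(a, a)))), k(pair(pair(c, k(pair(pair(c, e), pair(c, a)), pair(c, pair(a, a)))), pair(c, c)), pair(c, pair(a, a)))))   [R5 at 1]
2. pair(e, g(pair(e, k(pair(pair(c, e), e), pair(c, pair(a, a)))), k(pair(pair(c, k(pair(pair(c, e), pair(c, a)), pair(c, pair(a, a)))), pair(c, c)), pair(c, pair(a, a)))))  →  pair(e, g(pair(e, e), k(pair(pair(c, k(pair(pair(c, e), pair(c, a)), pair(c, pair(a, a)))), pair(c, c)), pair(c, pair(a, a)))))   [R3 at 2.1.2]
3. pair(e, g(pair(e, e), k(pair(pair(c, k(pair(pair(c, e), pair(c, a)), pair(c, pair(a, a)))), pair(c, c)), pair(c, pair(a, a)))))  →  pair(e, g(pair(e, e), k(pair(pair(c, e), pair(c, a)), pair(c, pair(a, a)))))   [R3 at 2.2]
4. pair(e, g(pair(e, e), k(pair(pair(c, e), pair(c, a)), pair(c, pair(a, a)))))  →  pair(e, g(pair(e, e), e))   [R3 at 2.2]
5. pair(e, g(pair(e, e), e))  →  pair(e, e)   [R5 at 2]

Reduce t₂ = g(pair(k(pair(pair(c, pair(e, e)), c), pair(c, pair(a, a))), pair(a, e)), e):
1. g(pair(k(pair(pair(c, pair(e, e)), c), pair(c, pair(a, a))), pair(a, e)), e)  →  k(pair(pair(c, pair(e, e)), c), pair(c, pair(a, a)))   [R5 at ε]
2. k(pair(pair(c, pair(e, e)), c), pair(c, pair(a, a)))  →  pair(e, e)   [R3 at ε]

yes — NF(t₁) = pair(e, e), NF(t₂) = pair(e, e)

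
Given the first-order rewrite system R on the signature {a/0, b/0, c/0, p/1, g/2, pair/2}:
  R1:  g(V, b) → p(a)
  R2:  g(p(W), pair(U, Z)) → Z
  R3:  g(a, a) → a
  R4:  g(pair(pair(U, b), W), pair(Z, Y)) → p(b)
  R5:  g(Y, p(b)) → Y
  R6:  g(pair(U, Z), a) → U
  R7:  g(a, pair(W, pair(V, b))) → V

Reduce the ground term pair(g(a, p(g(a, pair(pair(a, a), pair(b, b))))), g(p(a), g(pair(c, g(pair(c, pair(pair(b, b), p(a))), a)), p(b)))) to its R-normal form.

1. pair(g(a, p(g(a, pair(pair(a, a), pair(b, b))))), g(p(a), g(pair(c, g(pair(c, pair(pair(b, b), p(a))), a)), p(b))))  →  pair(g(a, p(b)), g(p(a), g(pair(c, g(pair(c, pair(pair(b, b), p(a))), a)), p(b))))   [R7 at 1.2.1]
2. pair(g(a, p(b)), g(p(a), g(pair(c, g(pair(c, pair(pair(b, b), p(a))), a)), p(b))))  →  pair(a, g(p(a), g(pair(c, g(pair(c, pair(pair(b, b), p(a))), a)), p(b))))   [R5 at 1]
3. pair(a, g(p(a), g(pair(c, g(pair(c, pair(pair(b, b), p(a))), a)), p(b))))  →  pair(a, g(p(a), pair(c, g(pair(c, pair(pair(b, b), p(a))), a))))   [R5 at 2.2]
4. pair(a, g(p(a), pair(c, g(pair(c, pair(pair(b, b), p(a))), a))))  →  pair(a, g(pair(c, pair(pair(b, b), p(a))), a))   [R2 at 2]
5. pair(a, g(pair(c, pair(pair(b, b), p(a))), a))  →  pair(a, c)   [R6 at 2]

pair(a, c)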